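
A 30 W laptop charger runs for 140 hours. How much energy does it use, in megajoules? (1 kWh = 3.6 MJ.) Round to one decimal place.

Energy = 0.03 kW × 140 h = 4.2 kWh
= 4.2 × 3.6 MJ = 15.1 MJ

15.1 MJ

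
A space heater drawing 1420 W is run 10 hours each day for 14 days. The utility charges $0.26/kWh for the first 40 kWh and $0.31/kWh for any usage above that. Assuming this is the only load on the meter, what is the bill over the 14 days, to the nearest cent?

$59.63

Runtime = 10 h/day × 14 days = 140 h
Energy = 1.42 kW × 140 h = 198.8 kWh
Tier 1 (0–40 kWh): 40 × $0.26 = $10.4
Above 40 kWh: 158.8 × $0.31 = $49.228
Bill = $59.63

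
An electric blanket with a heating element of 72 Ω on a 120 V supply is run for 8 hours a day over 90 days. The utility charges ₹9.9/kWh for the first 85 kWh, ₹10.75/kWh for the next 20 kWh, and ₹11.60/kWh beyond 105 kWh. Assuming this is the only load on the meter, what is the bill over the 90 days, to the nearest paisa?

Power = V²/R = 120²/72 = 200 W = 0.2 kW
Runtime = 8 h/day × 90 days = 720 h
Energy = 0.2 kW × 720 h = 144 kWh
Tier 1 (0–85 kWh): 85 × ₹9.9 = ₹841.5
Tier 2 (85–105 kWh): 20 × ₹10.75 = ₹215
Above 105 kWh: 39 × ₹11.60 = ₹452.4
Bill = ₹1508.90

₹1508.90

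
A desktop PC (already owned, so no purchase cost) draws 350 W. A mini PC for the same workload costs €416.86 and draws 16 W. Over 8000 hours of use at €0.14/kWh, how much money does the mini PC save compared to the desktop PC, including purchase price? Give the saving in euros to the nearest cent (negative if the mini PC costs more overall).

desktop PC: €0.00 + (350/1000) kW × 8000 h × €0.14 = €0.00 + €392 = €392
mini PC: €416.86 + (16/1000) kW × 8000 h × €0.14 = €416.86 + €17.92 = €434.78
Saving = €392 − €434.78 = −€42.78

-€42.78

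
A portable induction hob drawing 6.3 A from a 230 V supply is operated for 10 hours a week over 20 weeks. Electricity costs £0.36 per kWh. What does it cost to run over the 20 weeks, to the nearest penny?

Power = 6.3 A × 230 V = 1449 W = 1.449 kW
Runtime = 10 h/week × 20 weeks = 200 h
Energy = 1.449 kW × 200 h = 289.8 kWh
Cost = 289.8 kWh × £0.36/kWh = £104.33

£104.33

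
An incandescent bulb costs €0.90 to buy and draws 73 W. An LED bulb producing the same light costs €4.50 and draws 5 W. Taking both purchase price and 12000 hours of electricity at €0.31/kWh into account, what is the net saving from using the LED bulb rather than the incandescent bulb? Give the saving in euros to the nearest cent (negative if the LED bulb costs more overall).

€249.36

incandescent bulb: €0.90 + (73/1000) kW × 12000 h × €0.31 = €0.90 + €271.56 = €272.46
LED bulb: €4.50 + (5/1000) kW × 12000 h × €0.31 = €4.50 + €18.6 = €23.1
Saving = €272.46 − €23.1 = €249.36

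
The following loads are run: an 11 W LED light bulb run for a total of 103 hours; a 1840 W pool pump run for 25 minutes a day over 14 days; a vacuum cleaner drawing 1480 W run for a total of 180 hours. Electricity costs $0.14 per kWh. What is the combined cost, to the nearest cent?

$38.96

LED light bulb: 0.011 kW × 103 h = 1.133 kWh
pool pump: Runtime = 25 min × 14 = 350 min = 5.833333… h
pool pump: 1.84 kW × 5.833333… h = 10.733333… kWh
vacuum cleaner: 1.48 kW × 180 h = 266.4 kWh
Total energy = 278.266333… kWh
Cost = 278.266333… × $0.14 = $38.96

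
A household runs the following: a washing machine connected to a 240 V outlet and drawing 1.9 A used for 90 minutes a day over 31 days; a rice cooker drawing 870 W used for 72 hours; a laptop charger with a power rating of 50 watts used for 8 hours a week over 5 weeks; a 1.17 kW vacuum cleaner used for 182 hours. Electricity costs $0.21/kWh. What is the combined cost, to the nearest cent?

$62.74

washing machine: Power = 1.9 A × 240 V = 456 W = 0.456 kW
washing machine: Runtime = 90 min × 31 = 2790 min = 46.5 h
washing machine: 0.456 kW × 46.5 h = 21.204 kWh
rice cooker: 0.87 kW × 72 h = 62.64 kWh
laptop charger: Runtime = 8 h/week × 5 weeks = 40 h
laptop charger: 0.05 kW × 40 h = 2 kWh
vacuum cleaner: 1.17 kW × 182 h = 212.94 kWh
Total energy = 298.784 kWh
Cost = 298.784 × $0.21 = $62.74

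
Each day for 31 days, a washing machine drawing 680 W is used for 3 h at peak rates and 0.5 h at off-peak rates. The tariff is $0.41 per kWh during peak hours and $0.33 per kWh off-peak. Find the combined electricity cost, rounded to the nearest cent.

Peak energy = 0.68 kW × 3 h × 31 = 63.24 kWh
Off-peak energy = 0.68 kW × 0.5 h × 31 = 10.54 kWh
Cost = 63.24 × $0.41 + 10.54 × $0.33 = $25.9284 + $3.4782 = $29.41

$29.41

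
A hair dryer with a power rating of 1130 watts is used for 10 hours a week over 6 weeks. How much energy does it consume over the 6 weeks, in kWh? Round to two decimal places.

Runtime = 10 h/week × 6 weeks = 60 h
Energy = 1.13 kW × 60 h = 67.8 kWh

67.80 kWh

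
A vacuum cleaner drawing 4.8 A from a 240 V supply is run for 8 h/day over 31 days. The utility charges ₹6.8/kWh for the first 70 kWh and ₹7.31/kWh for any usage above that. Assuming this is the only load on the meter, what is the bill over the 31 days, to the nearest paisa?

Power = 4.8 A × 240 V = 1152 W = 1.152 kW
Runtime = 8 h/day × 31 days = 248 h
Energy = 1.152 kW × 248 h = 285.696 kWh
Tier 1 (0–70 kWh): 70 × ₹6.8 = ₹476
Above 70 kWh: 215.696 × ₹7.31 = ₹1576.73776
Bill = ₹2052.74

₹2052.74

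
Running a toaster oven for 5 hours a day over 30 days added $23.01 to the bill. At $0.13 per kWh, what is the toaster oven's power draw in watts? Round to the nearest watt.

1180 W

Energy = $23.01 ÷ $0.13/kWh = 177 kWh
Runtime = 5 h/day × 30 days = 150 h
Power = 177 kWh ÷ 150 h = 1.18 kW = 1180 W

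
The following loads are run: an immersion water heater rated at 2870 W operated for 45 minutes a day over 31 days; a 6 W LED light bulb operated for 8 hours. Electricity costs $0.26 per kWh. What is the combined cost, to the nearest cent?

$17.36

immersion water heater: Runtime = 45 min × 31 = 1395 min = 23.25 h
immersion water heater: 2.87 kW × 23.25 h = 66.7275 kWh
LED light bulb: 0.006 kW × 8 h = 0.048 kWh
Total energy = 66.7755 kWh
Cost = 66.7755 × $0.26 = $17.36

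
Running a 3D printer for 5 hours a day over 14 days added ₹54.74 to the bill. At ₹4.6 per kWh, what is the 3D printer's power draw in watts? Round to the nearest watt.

Energy = ₹54.74 ÷ ₹4.6/kWh = 11.9 kWh
Runtime = 5 h/day × 14 days = 70 h
Power = 11.9 kWh ÷ 70 h = 0.17 kW = 170 W

170 W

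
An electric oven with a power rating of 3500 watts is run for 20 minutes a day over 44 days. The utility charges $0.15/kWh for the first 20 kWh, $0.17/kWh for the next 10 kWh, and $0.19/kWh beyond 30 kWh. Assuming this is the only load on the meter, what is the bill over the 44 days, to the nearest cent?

Runtime = 20 min × 44 = 880 min = 14.666666… h
Energy = 3.5 kW × 14.666666… h = 51.333333… kWh
Tier 1 (0–20 kWh): 20 × $0.15 = $3
Tier 2 (20–30 kWh): 10 × $0.17 = $1.7
Above 30 kWh: 21.333333… × $0.19 = $4.053333…
Bill = $8.75

$8.75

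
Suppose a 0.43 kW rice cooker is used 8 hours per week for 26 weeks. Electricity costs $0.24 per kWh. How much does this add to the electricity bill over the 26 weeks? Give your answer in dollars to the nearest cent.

$21.47

Runtime = 8 h/week × 26 weeks = 208 h
Energy = 0.43 kW × 208 h = 89.44 kWh
Cost = 89.44 kWh × $0.24/kWh = $21.47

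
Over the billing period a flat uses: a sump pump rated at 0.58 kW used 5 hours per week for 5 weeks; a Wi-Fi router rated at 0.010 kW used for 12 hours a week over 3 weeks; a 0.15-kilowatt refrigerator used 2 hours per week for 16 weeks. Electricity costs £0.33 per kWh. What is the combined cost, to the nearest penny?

£6.49

sump pump: Runtime = 5 h/week × 5 weeks = 25 h
sump pump: 0.58 kW × 25 h = 14.5 kWh
Wi-Fi router: Runtime = 12 h/week × 3 weeks = 36 h
Wi-Fi router: 0.01 kW × 36 h = 0.36 kWh
refrigerator: Runtime = 2 h/week × 16 weeks = 32 h
refrigerator: 0.15 kW × 32 h = 4.8 kWh
Total energy = 19.66 kWh
Cost = 19.66 × £0.33 = £6.49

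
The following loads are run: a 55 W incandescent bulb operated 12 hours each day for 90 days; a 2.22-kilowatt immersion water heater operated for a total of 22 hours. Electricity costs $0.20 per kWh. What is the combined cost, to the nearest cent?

$21.65

incandescent bulb: Runtime = 12 h/day × 90 days = 1080 h
incandescent bulb: 0.055 kW × 1080 h = 59.4 kWh
immersion water heater: 2.22 kW × 22 h = 48.84 kWh
Total energy = 108.24 kWh
Cost = 108.24 × $0.20 = $21.65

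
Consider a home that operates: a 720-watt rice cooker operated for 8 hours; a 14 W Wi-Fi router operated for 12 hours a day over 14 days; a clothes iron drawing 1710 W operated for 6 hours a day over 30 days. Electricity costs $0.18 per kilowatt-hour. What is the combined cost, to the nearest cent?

$56.86

rice cooker: 0.72 kW × 8 h = 5.76 kWh
Wi-Fi router: Runtime = 12 h/day × 14 days = 168 h
Wi-Fi router: 0.014 kW × 168 h = 2.352 kWh
clothes iron: Runtime = 6 h/day × 30 days = 180 h
clothes iron: 1.71 kW × 180 h = 307.8 kWh
Total energy = 315.912 kWh
Cost = 315.912 × $0.18 = $56.86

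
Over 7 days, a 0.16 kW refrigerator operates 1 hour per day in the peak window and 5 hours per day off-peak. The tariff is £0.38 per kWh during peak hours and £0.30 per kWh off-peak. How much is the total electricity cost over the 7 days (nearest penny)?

Peak energy = 0.16 kW × 1 h × 7 = 1.12 kWh
Off-peak energy = 0.16 kW × 5 h × 7 = 5.6 kWh
Cost = 1.12 × £0.38 + 5.6 × £0.30 = £0.4256 + £1.68 = £2.11

£2.11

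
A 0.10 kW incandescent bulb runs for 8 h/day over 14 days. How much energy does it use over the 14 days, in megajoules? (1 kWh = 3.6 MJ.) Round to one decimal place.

40.3 MJ

Runtime = 8 h/day × 14 days = 112 h
Energy = 0.1 kW × 112 h = 11.2 kWh
= 11.2 × 3.6 MJ = 40.3 MJ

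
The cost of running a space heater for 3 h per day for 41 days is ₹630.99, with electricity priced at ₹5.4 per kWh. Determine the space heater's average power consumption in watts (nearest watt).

Energy = ₹630.99 ÷ ₹5.4/kWh = 116.85 kWh
Runtime = 3 h/day × 41 days = 123 h
Power = 116.85 kWh ÷ 123 h = 0.95 kW = 950 W

950 W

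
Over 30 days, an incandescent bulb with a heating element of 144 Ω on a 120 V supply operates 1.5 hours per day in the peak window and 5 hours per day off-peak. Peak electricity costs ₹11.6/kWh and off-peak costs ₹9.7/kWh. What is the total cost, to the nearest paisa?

Power = V²/R = 120²/144 = 100 W = 0.1 kW
Peak energy = 0.1 kW × 1.5 h × 30 = 4.5 kWh
Off-peak energy = 0.1 kW × 5 h × 30 = 15 kWh
Cost = 4.5 × ₹11.6 + 15 × ₹9.7 = ₹52.2 + ₹145.5 = ₹197.70

₹197.70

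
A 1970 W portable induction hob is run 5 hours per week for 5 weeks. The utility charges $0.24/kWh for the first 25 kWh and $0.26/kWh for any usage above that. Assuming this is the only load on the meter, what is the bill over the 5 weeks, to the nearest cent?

$12.31

Runtime = 5 h/week × 5 weeks = 25 h
Energy = 1.97 kW × 25 h = 49.25 kWh
Tier 1 (0–25 kWh): 25 × $0.24 = $6
Above 25 kWh: 24.25 × $0.26 = $6.305
Bill = $12.31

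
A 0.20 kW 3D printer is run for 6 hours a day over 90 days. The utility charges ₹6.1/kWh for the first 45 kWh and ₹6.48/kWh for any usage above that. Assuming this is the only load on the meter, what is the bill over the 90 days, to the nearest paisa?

Runtime = 6 h/day × 90 days = 540 h
Energy = 0.2 kW × 540 h = 108 kWh
Tier 1 (0–45 kWh): 45 × ₹6.1 = ₹274.5
Above 45 kWh: 63 × ₹6.48 = ₹408.24
Bill = ₹682.74

₹682.74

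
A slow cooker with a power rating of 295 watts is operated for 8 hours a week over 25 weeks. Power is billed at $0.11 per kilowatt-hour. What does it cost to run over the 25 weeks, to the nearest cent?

Runtime = 8 h/week × 25 weeks = 200 h
Energy = 0.295 kW × 200 h = 59 kWh
Cost = 59 kWh × $0.11/kWh = $6.49

$6.49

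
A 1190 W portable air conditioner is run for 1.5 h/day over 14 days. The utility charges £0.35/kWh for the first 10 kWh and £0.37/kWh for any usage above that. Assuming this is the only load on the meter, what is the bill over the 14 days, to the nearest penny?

Runtime = 1.5 h/day × 14 days = 21 h
Energy = 1.19 kW × 21 h = 24.99 kWh
Tier 1 (0–10 kWh): 10 × £0.35 = £3.5
Above 10 kWh: 14.99 × £0.37 = £5.5463
Bill = £9.05

£9.05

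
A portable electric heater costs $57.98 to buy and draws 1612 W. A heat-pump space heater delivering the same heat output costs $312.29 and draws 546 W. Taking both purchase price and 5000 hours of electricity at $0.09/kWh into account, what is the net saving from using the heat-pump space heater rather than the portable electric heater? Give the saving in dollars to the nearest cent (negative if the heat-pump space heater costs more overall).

$225.39

portable electric heater: $57.98 + (1612/1000) kW × 5000 h × $0.09 = $57.98 + $725.4 = $783.38
heat-pump space heater: $312.29 + (546/1000) kW × 5000 h × $0.09 = $312.29 + $245.7 = $557.99
Saving = $783.38 − $557.99 = $225.39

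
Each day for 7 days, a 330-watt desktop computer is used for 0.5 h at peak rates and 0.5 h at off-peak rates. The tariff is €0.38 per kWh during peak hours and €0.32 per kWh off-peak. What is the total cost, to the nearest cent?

Peak energy = 0.33 kW × 0.5 h × 7 = 1.155 kWh
Off-peak energy = 0.33 kW × 0.5 h × 7 = 1.155 kWh
Cost = 1.155 × €0.38 + 1.155 × €0.32 = €0.4389 + €0.3696 = €0.81

€0.81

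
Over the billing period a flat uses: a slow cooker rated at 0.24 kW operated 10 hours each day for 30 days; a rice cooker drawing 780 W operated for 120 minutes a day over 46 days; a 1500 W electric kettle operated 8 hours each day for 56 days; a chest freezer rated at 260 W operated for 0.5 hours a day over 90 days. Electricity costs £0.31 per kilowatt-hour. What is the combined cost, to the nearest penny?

£256.51

slow cooker: Runtime = 10 h/day × 30 days = 300 h
slow cooker: 0.24 kW × 300 h = 72 kWh
rice cooker: Runtime = 120 min × 46 = 5520 min = 92 h
rice cooker: 0.78 kW × 92 h = 71.76 kWh
electric kettle: Runtime = 8 h/day × 56 days = 448 h
electric kettle: 1.5 kW × 448 h = 672 kWh
chest freezer: Runtime = 0.5 h/day × 90 days = 45 h
chest freezer: 0.26 kW × 45 h = 11.7 kWh
Total energy = 827.46 kWh
Cost = 827.46 × £0.31 = £256.51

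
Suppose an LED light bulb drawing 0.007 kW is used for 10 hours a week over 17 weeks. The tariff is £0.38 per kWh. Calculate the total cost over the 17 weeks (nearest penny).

Runtime = 10 h/week × 17 weeks = 170 h
Energy = 0.007 kW × 170 h = 1.19 kWh
Cost = 1.19 kWh × £0.38/kWh = £0.45

£0.45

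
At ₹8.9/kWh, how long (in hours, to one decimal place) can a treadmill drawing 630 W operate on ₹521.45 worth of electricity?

Energy available = ₹521.45 ÷ ₹8.9/kWh = 58.5899 kWh
Hours = 58.5899 kWh ÷ 0.63 kW = 93.0 h

93.0 h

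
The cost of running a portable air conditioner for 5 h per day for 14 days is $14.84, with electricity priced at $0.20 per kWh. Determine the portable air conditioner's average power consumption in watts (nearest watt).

Energy = $14.84 ÷ $0.20/kWh = 74.2 kWh
Runtime = 5 h/day × 14 days = 70 h
Power = 74.2 kWh ÷ 70 h = 1.06 kW = 1060 W

1060 W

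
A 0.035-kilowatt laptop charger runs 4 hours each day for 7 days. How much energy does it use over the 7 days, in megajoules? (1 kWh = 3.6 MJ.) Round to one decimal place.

Runtime = 4 h/day × 7 days = 28 h
Energy = 0.035 kW × 28 h = 0.98 kWh
= 0.98 × 3.6 MJ = 3.5 MJ

3.5 MJ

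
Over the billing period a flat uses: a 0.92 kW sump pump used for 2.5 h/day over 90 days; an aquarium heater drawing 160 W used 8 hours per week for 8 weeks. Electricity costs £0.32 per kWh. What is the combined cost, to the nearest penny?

sump pump: Runtime = 2.5 h/day × 90 days = 225 h
sump pump: 0.92 kW × 225 h = 207 kWh
aquarium heater: Runtime = 8 h/week × 8 weeks = 64 h
aquarium heater: 0.16 kW × 64 h = 10.24 kWh
Total energy = 217.24 kWh
Cost = 217.24 × £0.32 = £69.52

£69.52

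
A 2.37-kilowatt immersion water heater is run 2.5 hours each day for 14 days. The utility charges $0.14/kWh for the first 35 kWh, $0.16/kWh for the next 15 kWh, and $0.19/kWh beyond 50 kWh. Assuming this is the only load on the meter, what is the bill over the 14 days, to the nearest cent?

Runtime = 2.5 h/day × 14 days = 35 h
Energy = 2.37 kW × 35 h = 82.95 kWh
Tier 1 (0–35 kWh): 35 × $0.14 = $4.9
Tier 2 (35–50 kWh): 15 × $0.16 = $2.4
Above 50 kWh: 32.95 × $0.19 = $6.2605
Bill = $13.56

$13.56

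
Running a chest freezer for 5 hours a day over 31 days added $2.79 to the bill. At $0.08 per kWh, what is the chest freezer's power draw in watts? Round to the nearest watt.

Energy = $2.79 ÷ $0.08/kWh = 34.875 kWh
Runtime = 5 h/day × 31 days = 155 h
Power = 34.875 kWh ÷ 155 h = 0.225 kW = 225 W

225 W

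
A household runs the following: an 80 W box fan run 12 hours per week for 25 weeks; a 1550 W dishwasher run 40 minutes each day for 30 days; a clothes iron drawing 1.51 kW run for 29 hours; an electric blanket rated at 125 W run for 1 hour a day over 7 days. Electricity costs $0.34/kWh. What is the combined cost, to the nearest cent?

$33.89

box fan: Runtime = 12 h/week × 25 weeks = 300 h
box fan: 0.08 kW × 300 h = 24 kWh
dishwasher: Runtime = 40 min × 30 = 1200 min = 20 h
dishwasher: 1.55 kW × 20 h = 31 kWh
clothes iron: 1.51 kW × 29 h = 43.79 kWh
electric blanket: Runtime = 1 h/day × 7 days = 7 h
electric blanket: 0.125 kW × 7 h = 0.875 kWh
Total energy = 99.665 kWh
Cost = 99.665 × $0.34 = $33.89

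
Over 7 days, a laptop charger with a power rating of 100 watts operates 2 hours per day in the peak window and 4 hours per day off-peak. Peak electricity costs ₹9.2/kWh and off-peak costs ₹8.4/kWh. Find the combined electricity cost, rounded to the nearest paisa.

Peak energy = 0.1 kW × 2 h × 7 = 1.4 kWh
Off-peak energy = 0.1 kW × 4 h × 7 = 2.8 kWh
Cost = 1.4 × ₹9.2 + 2.8 × ₹8.4 = ₹12.88 + ₹23.52 = ₹36.40

₹36.40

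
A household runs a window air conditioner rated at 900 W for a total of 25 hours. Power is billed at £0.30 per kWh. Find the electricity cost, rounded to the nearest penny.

Energy = 0.9 kW × 25 h = 22.5 kWh
Cost = 22.5 kWh × £0.30/kWh = £6.75

£6.75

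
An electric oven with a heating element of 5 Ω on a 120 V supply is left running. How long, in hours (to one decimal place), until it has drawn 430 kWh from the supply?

Power = V²/R = 120²/5 = 2880 W = 2.88 kW
Hours = 430 kWh ÷ 2.88 kW = 149.3 h

149.3 h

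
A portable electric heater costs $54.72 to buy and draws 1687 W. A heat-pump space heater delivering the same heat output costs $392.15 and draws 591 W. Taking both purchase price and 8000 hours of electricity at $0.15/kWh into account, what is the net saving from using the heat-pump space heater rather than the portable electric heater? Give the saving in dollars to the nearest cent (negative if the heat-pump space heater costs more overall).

portable electric heater: $54.72 + (1687/1000) kW × 8000 h × $0.15 = $54.72 + $2024.4 = $2079.12
heat-pump space heater: $392.15 + (591/1000) kW × 8000 h × $0.15 = $392.15 + $709.2 = $1101.35
Saving = $2079.12 − $1101.35 = $977.77

$977.77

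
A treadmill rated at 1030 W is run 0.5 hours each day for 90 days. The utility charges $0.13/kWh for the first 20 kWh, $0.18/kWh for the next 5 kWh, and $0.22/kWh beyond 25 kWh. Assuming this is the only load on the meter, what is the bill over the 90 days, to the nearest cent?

Runtime = 0.5 h/day × 90 days = 45 h
Energy = 1.03 kW × 45 h = 46.35 kWh
Tier 1 (0–20 kWh): 20 × $0.13 = $2.6
Tier 2 (20–25 kWh): 5 × $0.18 = $0.9
Above 25 kWh: 21.35 × $0.22 = $4.697
Bill = $8.20

$8.20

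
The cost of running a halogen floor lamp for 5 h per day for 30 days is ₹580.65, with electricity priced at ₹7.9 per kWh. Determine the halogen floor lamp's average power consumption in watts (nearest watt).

490 W

Energy = ₹580.65 ÷ ₹7.9/kWh = 73.5 kWh
Runtime = 5 h/day × 30 days = 150 h
Power = 73.5 kWh ÷ 150 h = 0.49 kW = 490 W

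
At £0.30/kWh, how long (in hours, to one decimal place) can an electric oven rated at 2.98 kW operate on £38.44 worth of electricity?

Energy available = £38.44 ÷ £0.30/kWh = 128.1333 kWh
Hours = 128.1333 kWh ÷ 2.98 kW = 43.0 h

43.0 h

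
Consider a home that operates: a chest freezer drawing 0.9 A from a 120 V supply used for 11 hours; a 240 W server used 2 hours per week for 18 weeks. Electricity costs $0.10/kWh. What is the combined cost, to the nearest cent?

chest freezer: Power = 0.9 A × 120 V = 108 W = 0.108 kW
chest freezer: 0.108 kW × 11 h = 1.188 kWh
server: Runtime = 2 h/week × 18 weeks = 36 h
server: 0.24 kW × 36 h = 8.64 kWh
Total energy = 9.828 kWh
Cost = 9.828 × $0.10 = $0.98

$0.98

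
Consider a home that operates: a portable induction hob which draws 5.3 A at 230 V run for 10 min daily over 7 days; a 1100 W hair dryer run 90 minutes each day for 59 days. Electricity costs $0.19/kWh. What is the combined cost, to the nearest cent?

portable induction hob: Power = 5.3 A × 230 V = 1219 W = 1.219 kW
portable induction hob: Runtime = 10 min × 7 = 70 min = 1.166666… h
portable induction hob: 1.219 kW × 1.166666… h = 1.422166… kWh
hair dryer: Runtime = 90 min × 59 = 5310 min = 88.5 h
hair dryer: 1.1 kW × 88.5 h = 97.35 kWh
Total energy = 98.772166… kWh
Cost = 98.772166… × $0.19 = $18.77

$18.77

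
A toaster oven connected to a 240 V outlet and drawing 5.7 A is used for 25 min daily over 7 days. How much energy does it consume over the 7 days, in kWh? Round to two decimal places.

3.99 kWh

Power = 5.7 A × 240 V = 1368 W = 1.368 kW
Runtime = 25 min × 7 = 175 min = 2.916666… h
Energy = 1.368 kW × 2.916666… h = 3.99 kWh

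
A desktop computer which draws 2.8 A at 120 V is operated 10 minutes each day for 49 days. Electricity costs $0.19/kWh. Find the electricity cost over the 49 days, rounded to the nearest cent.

$0.52

Power = 2.8 A × 120 V = 336 W = 0.336 kW
Runtime = 10 min × 49 = 490 min = 8.166666… h
Energy = 0.336 kW × 8.166666… h = 2.744 kWh
Cost = 2.744 kWh × $0.19/kWh = $0.52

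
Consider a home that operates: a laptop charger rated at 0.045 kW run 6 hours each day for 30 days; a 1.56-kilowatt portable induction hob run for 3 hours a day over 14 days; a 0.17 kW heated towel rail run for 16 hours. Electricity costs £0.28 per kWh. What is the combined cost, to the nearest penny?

£21.38

laptop charger: Runtime = 6 h/day × 30 days = 180 h
laptop charger: 0.045 kW × 180 h = 8.1 kWh
portable induction hob: Runtime = 3 h/day × 14 days = 42 h
portable induction hob: 1.56 kW × 42 h = 65.52 kWh
heated towel rail: 0.17 kW × 16 h = 2.72 kWh
Total energy = 76.34 kWh
Cost = 76.34 × £0.28 = £21.38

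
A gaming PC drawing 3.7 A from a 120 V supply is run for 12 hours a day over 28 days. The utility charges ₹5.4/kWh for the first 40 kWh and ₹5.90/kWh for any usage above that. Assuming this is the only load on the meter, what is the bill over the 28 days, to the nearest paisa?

₹860.19

Power = 3.7 A × 120 V = 444 W = 0.444 kW
Runtime = 12 h/day × 28 days = 336 h
Energy = 0.444 kW × 336 h = 149.184 kWh
Tier 1 (0–40 kWh): 40 × ₹5.4 = ₹216
Above 40 kWh: 109.184 × ₹5.90 = ₹644.1856
Bill = ₹860.19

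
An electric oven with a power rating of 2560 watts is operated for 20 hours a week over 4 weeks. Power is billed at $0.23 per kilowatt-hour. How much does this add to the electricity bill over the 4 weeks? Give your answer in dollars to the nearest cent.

Runtime = 20 h/week × 4 weeks = 80 h
Energy = 2.56 kW × 80 h = 204.8 kWh
Cost = 204.8 kWh × $0.23/kWh = $47.10

$47.10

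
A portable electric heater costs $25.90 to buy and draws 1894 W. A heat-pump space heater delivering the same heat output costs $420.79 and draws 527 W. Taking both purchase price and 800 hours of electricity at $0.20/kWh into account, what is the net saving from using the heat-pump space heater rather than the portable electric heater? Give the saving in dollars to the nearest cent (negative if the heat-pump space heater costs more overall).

portable electric heater: $25.90 + (1894/1000) kW × 800 h × $0.20 = $25.90 + $303.04 = $328.94
heat-pump space heater: $420.79 + (527/1000) kW × 800 h × $0.20 = $420.79 + $84.32 = $505.11
Saving = $328.94 − $505.11 = −$176.17

-$176.17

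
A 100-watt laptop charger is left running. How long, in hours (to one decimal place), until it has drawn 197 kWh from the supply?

1970.0 h

Hours = 197 kWh ÷ 0.1 kW = 1970.0 h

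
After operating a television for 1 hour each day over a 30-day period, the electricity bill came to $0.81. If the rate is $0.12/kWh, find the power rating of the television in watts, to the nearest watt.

Energy = $0.81 ÷ $0.12/kWh = 6.75 kWh
Runtime = 1 h/day × 30 days = 30 h
Power = 6.75 kWh ÷ 30 h = 0.225 kW = 225 W

225 W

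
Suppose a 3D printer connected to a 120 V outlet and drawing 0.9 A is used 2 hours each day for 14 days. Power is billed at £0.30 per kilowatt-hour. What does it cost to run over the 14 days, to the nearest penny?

Power = 0.9 A × 120 V = 108 W = 0.108 kW
Runtime = 2 h/day × 14 days = 28 h
Energy = 0.108 kW × 28 h = 3.024 kWh
Cost = 3.024 kWh × £0.30/kWh = £0.91

£0.91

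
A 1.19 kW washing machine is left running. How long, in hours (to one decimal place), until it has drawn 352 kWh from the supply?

295.8 h

Hours = 352 kWh ÷ 1.19 kW = 295.8 h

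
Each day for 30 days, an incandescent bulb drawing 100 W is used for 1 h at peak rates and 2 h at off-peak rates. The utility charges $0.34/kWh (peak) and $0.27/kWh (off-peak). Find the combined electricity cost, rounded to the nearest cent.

Peak energy = 0.1 kW × 1 h × 30 = 3 kWh
Off-peak energy = 0.1 kW × 2 h × 30 = 6 kWh
Cost = 3 × $0.34 + 6 × $0.27 = $1.02 + $1.62 = $2.64

$2.64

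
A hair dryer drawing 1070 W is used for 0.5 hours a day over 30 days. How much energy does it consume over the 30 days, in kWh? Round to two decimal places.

Runtime = 0.5 h/day × 30 days = 15 h
Energy = 1.07 kW × 15 h = 16.05 kWh

16.05 kWh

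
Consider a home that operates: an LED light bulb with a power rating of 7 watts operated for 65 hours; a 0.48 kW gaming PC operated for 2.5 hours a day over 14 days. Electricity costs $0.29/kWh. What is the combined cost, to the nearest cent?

$5.00

LED light bulb: 0.007 kW × 65 h = 0.455 kWh
gaming PC: Runtime = 2.5 h/day × 14 days = 35 h
gaming PC: 0.48 kW × 35 h = 16.8 kWh
Total energy = 17.255 kWh
Cost = 17.255 × $0.29 = $5.00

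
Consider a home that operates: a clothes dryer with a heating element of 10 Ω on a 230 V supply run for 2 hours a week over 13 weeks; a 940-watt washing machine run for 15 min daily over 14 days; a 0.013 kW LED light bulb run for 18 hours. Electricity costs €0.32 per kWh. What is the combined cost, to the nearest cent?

clothes dryer: Power = V²/R = 230²/10 = 5290 W = 5.29 kW
clothes dryer: Runtime = 2 h/week × 13 weeks = 26 h
clothes dryer: 5.29 kW × 26 h = 137.54 kWh
washing machine: Runtime = 15 min × 14 = 210 min = 3.5 h
washing machine: 0.94 kW × 3.5 h = 3.29 kWh
LED light bulb: 0.013 kW × 18 h = 0.234 kWh
Total energy = 141.064 kWh
Cost = 141.064 × €0.32 = €45.14

€45.14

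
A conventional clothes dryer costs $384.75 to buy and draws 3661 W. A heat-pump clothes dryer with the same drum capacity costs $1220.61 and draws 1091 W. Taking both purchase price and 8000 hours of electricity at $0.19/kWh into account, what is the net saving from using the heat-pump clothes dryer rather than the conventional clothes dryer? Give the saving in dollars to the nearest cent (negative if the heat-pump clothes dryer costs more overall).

$3070.54

conventional clothes dryer: $384.75 + (3661/1000) kW × 8000 h × $0.19 = $384.75 + $5564.72 = $5949.47
heat-pump clothes dryer: $1220.61 + (1091/1000) kW × 8000 h × $0.19 = $1220.61 + $1658.32 = $2878.93
Saving = $5949.47 − $2878.93 = $3070.54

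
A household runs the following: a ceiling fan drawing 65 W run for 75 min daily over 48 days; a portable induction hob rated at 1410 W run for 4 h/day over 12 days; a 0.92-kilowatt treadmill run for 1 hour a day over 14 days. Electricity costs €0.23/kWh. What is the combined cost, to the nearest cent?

ceiling fan: Runtime = 75 min × 48 = 3600 min = 60 h
ceiling fan: 0.065 kW × 60 h = 3.9 kWh
portable induction hob: Runtime = 4 h/day × 12 days = 48 h
portable induction hob: 1.41 kW × 48 h = 67.68 kWh
treadmill: Runtime = 1 h/day × 14 days = 14 h
treadmill: 0.92 kW × 14 h = 12.88 kWh
Total energy = 84.46 kWh
Cost = 84.46 × €0.23 = €19.43

€19.43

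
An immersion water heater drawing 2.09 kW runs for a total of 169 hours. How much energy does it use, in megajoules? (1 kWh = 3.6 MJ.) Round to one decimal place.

Energy = 2.09 kW × 169 h = 353.21 kWh
= 353.21 × 3.6 MJ = 1271.6 MJ

1271.6 MJ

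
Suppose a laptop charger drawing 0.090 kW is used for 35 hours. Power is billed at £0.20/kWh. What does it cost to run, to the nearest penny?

Energy = 0.09 kW × 35 h = 3.15 kWh
Cost = 3.15 kWh × £0.20/kWh = £0.63

£0.63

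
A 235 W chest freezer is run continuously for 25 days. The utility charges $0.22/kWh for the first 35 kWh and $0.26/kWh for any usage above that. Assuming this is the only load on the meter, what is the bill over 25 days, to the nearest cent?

$35.26

Runtime = 24 h × 25 = 600 h
Energy = 0.235 kW × 600 h = 141 kWh
Tier 1 (0–35 kWh): 35 × $0.22 = $7.7
Above 35 kWh: 106 × $0.26 = $27.56
Bill = $35.26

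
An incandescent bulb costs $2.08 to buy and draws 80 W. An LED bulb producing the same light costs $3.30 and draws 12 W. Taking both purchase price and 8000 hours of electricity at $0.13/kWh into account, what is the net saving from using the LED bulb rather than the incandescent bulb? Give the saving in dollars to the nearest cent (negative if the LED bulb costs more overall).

$69.50

incandescent bulb: $2.08 + (80/1000) kW × 8000 h × $0.13 = $2.08 + $83.2 = $85.28
LED bulb: $3.30 + (12/1000) kW × 8000 h × $0.13 = $3.30 + $12.48 = $15.78
Saving = $85.28 − $15.78 = $69.5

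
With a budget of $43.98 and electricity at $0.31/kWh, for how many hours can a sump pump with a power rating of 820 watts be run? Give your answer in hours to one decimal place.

173.0 h

Energy available = $43.98 ÷ $0.31/kWh = 141.871 kWh
Hours = 141.871 kWh ÷ 0.82 kW = 173.0 h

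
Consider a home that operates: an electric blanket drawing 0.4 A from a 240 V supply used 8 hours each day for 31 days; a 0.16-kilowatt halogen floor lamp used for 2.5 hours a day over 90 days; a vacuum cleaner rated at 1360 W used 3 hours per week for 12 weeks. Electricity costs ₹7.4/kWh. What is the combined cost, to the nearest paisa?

electric blanket: Power = 0.4 A × 240 V = 96 W = 0.096 kW
electric blanket: Runtime = 8 h/day × 31 days = 248 h
electric blanket: 0.096 kW × 248 h = 23.808 kWh
halogen floor lamp: Runtime = 2.5 h/day × 90 days = 225 h
halogen floor lamp: 0.16 kW × 225 h = 36 kWh
vacuum cleaner: Runtime = 3 h/week × 12 weeks = 36 h
vacuum cleaner: 1.36 kW × 36 h = 48.96 kWh
Total energy = 108.768 kWh
Cost = 108.768 × ₹7.4 = ₹804.88

₹804.88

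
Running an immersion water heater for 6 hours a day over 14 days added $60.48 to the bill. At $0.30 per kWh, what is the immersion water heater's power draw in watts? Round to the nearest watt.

2400 W

Energy = $60.48 ÷ $0.30/kWh = 201.6 kWh
Runtime = 6 h/day × 14 days = 84 h
Power = 201.6 kWh ÷ 84 h = 2.4 kW = 2400 W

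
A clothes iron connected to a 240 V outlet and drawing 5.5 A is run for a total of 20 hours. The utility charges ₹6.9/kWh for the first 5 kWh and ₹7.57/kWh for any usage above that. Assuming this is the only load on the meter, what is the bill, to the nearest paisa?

₹196.50

Power = 5.5 A × 240 V = 1320 W = 1.32 kW
Energy = 1.32 kW × 20 h = 26.4 kWh
Tier 1 (0–5 kWh): 5 × ₹6.9 = ₹34.5
Above 5 kWh: 21.4 × ₹7.57 = ₹161.998
Bill = ₹196.50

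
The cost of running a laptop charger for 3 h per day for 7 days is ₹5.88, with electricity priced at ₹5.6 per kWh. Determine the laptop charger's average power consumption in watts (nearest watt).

Energy = ₹5.88 ÷ ₹5.6/kWh = 1.05 kWh
Runtime = 3 h/day × 7 days = 21 h
Power = 1.05 kWh ÷ 21 h = 0.05 kW = 50 W

50 W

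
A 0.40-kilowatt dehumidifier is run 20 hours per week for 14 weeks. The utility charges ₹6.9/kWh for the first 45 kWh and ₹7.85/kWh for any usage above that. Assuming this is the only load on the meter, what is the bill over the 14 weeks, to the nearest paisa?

Runtime = 20 h/week × 14 weeks = 280 h
Energy = 0.4 kW × 280 h = 112 kWh
Tier 1 (0–45 kWh): 45 × ₹6.9 = ₹310.5
Above 45 kWh: 67 × ₹7.85 = ₹525.95
Bill = ₹836.45

₹836.45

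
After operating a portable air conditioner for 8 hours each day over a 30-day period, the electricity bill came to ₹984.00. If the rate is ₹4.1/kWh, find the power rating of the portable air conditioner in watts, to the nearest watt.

Energy = ₹984.00 ÷ ₹4.1/kWh = 240 kWh
Runtime = 8 h/day × 30 days = 240 h
Power = 240 kWh ÷ 240 h = 1 kW = 1000 W

1000 W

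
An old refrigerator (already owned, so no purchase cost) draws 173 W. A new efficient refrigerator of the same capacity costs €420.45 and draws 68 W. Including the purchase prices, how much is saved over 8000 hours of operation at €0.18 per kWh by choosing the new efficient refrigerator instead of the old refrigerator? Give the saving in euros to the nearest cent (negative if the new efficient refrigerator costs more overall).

-€269.25

old refrigerator: €0.00 + (173/1000) kW × 8000 h × €0.18 = €0.00 + €249.12 = €249.12
new efficient refrigerator: €420.45 + (68/1000) kW × 8000 h × €0.18 = €420.45 + €97.92 = €518.37
Saving = €249.12 − €518.37 = −€269.25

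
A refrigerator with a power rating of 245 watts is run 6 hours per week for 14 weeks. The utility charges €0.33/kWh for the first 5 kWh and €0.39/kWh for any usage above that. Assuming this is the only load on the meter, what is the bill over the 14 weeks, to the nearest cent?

€7.73

Runtime = 6 h/week × 14 weeks = 84 h
Energy = 0.245 kW × 84 h = 20.58 kWh
Tier 1 (0–5 kWh): 5 × €0.33 = €1.65
Above 5 kWh: 15.58 × €0.39 = €6.0762
Bill = €7.73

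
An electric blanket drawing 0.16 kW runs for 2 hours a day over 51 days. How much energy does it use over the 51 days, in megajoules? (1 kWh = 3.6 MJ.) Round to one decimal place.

58.8 MJ

Runtime = 2 h/day × 51 days = 102 h
Energy = 0.16 kW × 102 h = 16.32 kWh
= 16.32 × 3.6 MJ = 58.8 MJ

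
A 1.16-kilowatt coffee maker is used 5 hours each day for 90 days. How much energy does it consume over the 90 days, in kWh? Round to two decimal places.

522.00 kWh

Runtime = 5 h/day × 90 days = 450 h
Energy = 1.16 kW × 450 h = 522 kWh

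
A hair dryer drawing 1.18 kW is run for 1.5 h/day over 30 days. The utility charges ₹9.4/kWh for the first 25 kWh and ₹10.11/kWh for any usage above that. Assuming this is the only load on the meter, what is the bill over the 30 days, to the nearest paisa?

Runtime = 1.5 h/day × 30 days = 45 h
Energy = 1.18 kW × 45 h = 53.1 kWh
Tier 1 (0–25 kWh): 25 × ₹9.4 = ₹235
Above 25 kWh: 28.1 × ₹10.11 = ₹284.091
Bill = ₹519.09

₹519.09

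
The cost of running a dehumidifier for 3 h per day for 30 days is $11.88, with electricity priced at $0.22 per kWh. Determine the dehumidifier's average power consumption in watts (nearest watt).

600 W

Energy = $11.88 ÷ $0.22/kWh = 54 kWh
Runtime = 3 h/day × 30 days = 90 h
Power = 54 kWh ÷ 90 h = 0.6 kW = 600 W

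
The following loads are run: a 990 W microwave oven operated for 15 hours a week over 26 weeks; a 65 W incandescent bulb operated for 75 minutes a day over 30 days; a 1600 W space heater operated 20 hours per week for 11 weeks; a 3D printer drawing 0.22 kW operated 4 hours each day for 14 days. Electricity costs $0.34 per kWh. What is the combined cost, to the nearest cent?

microwave oven: Runtime = 15 h/week × 26 weeks = 390 h
microwave oven: 0.99 kW × 390 h = 386.1 kWh
incandescent bulb: Runtime = 75 min × 30 = 2250 min = 37.5 h
incandescent bulb: 0.065 kW × 37.5 h = 2.4375 kWh
space heater: Runtime = 20 h/week × 11 weeks = 220 h
space heater: 1.6 kW × 220 h = 352 kWh
3D printer: Runtime = 4 h/day × 14 days = 56 h
3D printer: 0.22 kW × 56 h = 12.32 kWh
Total energy = 752.8575 kWh
Cost = 752.8575 × $0.34 = $255.97

$255.97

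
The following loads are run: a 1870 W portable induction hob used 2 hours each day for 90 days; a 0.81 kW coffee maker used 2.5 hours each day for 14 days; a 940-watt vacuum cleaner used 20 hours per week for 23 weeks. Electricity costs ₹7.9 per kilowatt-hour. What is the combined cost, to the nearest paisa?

₹6299.07

portable induction hob: Runtime = 2 h/day × 90 days = 180 h
portable induction hob: 1.87 kW × 180 h = 336.6 kWh
coffee maker: Runtime = 2.5 h/day × 14 days = 35 h
coffee maker: 0.81 kW × 35 h = 28.35 kWh
vacuum cleaner: Runtime = 20 h/week × 23 weeks = 460 h
vacuum cleaner: 0.94 kW × 460 h = 432.4 kWh
Total energy = 797.35 kWh
Cost = 797.35 × ₹7.9 = ₹6299.07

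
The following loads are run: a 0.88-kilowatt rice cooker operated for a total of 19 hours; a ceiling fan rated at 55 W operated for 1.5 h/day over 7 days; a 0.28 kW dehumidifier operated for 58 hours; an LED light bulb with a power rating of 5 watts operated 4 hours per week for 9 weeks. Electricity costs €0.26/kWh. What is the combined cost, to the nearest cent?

rice cooker: 0.88 kW × 19 h = 16.72 kWh
ceiling fan: Runtime = 1.5 h/day × 7 days = 10.5 h
ceiling fan: 0.055 kW × 10.5 h = 0.5775 kWh
dehumidifier: 0.28 kW × 58 h = 16.24 kWh
LED light bulb: Runtime = 4 h/week × 9 weeks = 36 h
LED light bulb: 0.005 kW × 36 h = 0.18 kWh
Total energy = 33.7175 kWh
Cost = 33.7175 × €0.26 = €8.77

€8.77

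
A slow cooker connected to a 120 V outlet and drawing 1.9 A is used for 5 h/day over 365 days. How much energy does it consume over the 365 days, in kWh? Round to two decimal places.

Power = 1.9 A × 120 V = 228 W = 0.228 kW
Runtime = 5 h/day × 365 days = 1825 h
Energy = 0.228 kW × 1825 h = 416.1 kWh

416.10 kWh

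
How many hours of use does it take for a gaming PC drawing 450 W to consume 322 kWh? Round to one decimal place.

715.6 h

Hours = 322 kWh ÷ 0.45 kW = 715.6 h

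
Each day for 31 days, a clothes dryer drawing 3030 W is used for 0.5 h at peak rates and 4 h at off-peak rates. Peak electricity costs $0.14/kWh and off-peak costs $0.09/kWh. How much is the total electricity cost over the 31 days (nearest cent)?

Peak energy = 3.03 kW × 0.5 h × 31 = 46.965 kWh
Off-peak energy = 3.03 kW × 4 h × 31 = 375.72 kWh
Cost = 46.965 × $0.14 + 375.72 × $0.09 = $6.5751 + $33.8148 = $40.39

$40.39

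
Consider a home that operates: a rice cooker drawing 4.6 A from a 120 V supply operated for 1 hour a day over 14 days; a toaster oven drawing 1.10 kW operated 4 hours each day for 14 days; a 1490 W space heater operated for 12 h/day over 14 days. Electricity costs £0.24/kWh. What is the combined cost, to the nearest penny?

£76.72

rice cooker: Power = 4.6 A × 120 V = 552 W = 0.552 kW
rice cooker: Runtime = 1 h/day × 14 days = 14 h
rice cooker: 0.552 kW × 14 h = 7.728 kWh
toaster oven: Runtime = 4 h/day × 14 days = 56 h
toaster oven: 1.1 kW × 56 h = 61.6 kWh
space heater: Runtime = 12 h/day × 14 days = 168 h
space heater: 1.49 kW × 168 h = 250.32 kWh
Total energy = 319.648 kWh
Cost = 319.648 × £0.24 = £76.72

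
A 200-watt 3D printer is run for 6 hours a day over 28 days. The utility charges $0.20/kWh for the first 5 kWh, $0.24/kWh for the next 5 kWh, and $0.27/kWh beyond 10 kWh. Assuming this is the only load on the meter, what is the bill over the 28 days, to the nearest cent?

Runtime = 6 h/day × 28 days = 168 h
Energy = 0.2 kW × 168 h = 33.6 kWh
Tier 1 (0–5 kWh): 5 × $0.20 = $1
Tier 2 (5–10 kWh): 5 × $0.24 = $1.2
Above 10 kWh: 23.6 × $0.27 = $6.372
Bill = $8.57

$8.57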